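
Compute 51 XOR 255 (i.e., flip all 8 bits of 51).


51 ^ 255 = 204

204


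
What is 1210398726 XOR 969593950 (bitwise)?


0b1001000001001010011100000000110 ^ 0b111001110010101101010001011110 = 0b1110001111011111110110001011000 = 1911549016

1911549016


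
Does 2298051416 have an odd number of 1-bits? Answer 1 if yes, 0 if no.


0b10001000111110010111101101011000 has 17 ones => parity 1

1


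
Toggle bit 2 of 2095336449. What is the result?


2095336449 ^ (1 << 2) = 2095336449 ^ 4 = 2095336453

2095336453


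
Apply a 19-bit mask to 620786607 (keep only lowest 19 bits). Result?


620786607 & 524287 = 29615

29615


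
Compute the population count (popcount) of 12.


0b1100 has 2 set bits

2


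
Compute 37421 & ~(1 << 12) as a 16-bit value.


37421 & ~(1 << 12) = 33325

33325


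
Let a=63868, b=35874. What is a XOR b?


63868 ^ 35874 = 30046

30046


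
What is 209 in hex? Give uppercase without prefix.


209 = D1 hex

D1


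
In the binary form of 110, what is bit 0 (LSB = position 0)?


0b1101110, position 0 = 0

0


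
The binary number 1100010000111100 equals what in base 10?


1100010000111100 in decimal = 50236

50236


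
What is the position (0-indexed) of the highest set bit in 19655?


0b100110011000111. Highest set bit at position 14

14


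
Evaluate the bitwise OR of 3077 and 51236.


0b110000000101 | 0b1100100000100100 = 0b1100110000100101 = 52261

52261


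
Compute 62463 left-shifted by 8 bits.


0b1111001111111111 << 8 = 0b111100111111111100000000 = 15990528

15990528


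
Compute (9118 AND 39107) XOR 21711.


Step 1: 9118 & 39107 = 130
Step 2: 130 ^ 21711 = 21581

21581


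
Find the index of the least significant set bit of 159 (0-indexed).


0b10011111. Lowest set bit at position 0

0


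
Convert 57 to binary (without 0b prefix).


57 = 111001 in binary

111001


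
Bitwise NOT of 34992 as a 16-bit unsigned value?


~0b1000100010110000 = 0b111011101001111 = 30543 (16-bit unsigned)

30543


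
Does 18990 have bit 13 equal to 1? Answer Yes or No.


0b100101000101110, bit 13 = 0. No

No


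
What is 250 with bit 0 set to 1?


250 | (1 << 0) = 250 | 1 = 251

251


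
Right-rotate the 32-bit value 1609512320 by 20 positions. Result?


Rotate 0b1011111111011110011010110000000 right by 20 (32-bit) = 0b11110011010110000000010111111110 = 4082632190

4082632190


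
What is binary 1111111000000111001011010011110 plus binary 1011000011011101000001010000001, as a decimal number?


1111111000000111001011010011110 + 1011000011011101000001010000001 = 11010111011100100001100100011111 = 3614578975

3614578975


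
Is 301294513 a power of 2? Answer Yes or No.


0b10001111101010110001110110001. Multiple bits set => No

No


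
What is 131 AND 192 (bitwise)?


0b10000011 & 0b11000000 = 0b10000000 = 128

128


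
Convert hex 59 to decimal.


59 hex = 89 decimal

89


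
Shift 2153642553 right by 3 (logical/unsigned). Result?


0b10000000010111011111101000111001 >> 3 = 0b10000000010111011111101000111 = 269205319

269205319


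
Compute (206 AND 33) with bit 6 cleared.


Step 1: 206 & 33 = 0
Step 2: 0 & ~(1 << 6) = 0

0


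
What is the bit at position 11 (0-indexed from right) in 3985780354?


0b11101101100100100010111010000010, position 11 = 1

1


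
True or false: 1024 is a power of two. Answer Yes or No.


0b10000000000. Only one bit set => Yes

Yes


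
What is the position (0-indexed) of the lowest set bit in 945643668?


0b111000010111010110000010010100. Lowest set bit at position 2

2


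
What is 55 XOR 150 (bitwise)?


0b110111 ^ 0b10010110 = 0b10100001 = 161

161


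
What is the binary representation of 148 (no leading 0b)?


148 = 10010100 in binary

10010100


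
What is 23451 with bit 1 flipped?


23451 ^ (1 << 1) = 23451 ^ 2 = 23449

23449


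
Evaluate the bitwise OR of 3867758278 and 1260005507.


0b11100110100010010100111011000110 | 0b1001011000110100010100010000011 = 0b11101111100110110110111011000111 = 4019941063

4019941063


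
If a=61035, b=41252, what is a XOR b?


61035 ^ 41252 = 20303

20303


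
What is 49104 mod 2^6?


49104 & 63 = 16

16


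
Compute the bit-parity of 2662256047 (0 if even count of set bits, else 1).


0b10011110101011101100110110101111 has 21 ones => parity 1

1


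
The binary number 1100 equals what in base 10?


1100 in decimal = 12

12


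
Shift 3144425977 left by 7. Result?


0b10111011011011000010000111111001 << 7 = 0b101110110110110000100001111110010000000 = 402486525056

402486525056


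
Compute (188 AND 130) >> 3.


Step 1: 188 & 130 = 128
Step 2: 128 >> 3 = 16

16


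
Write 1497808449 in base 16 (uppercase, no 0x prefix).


1497808449 = 5946BE41 hex

5946BE41


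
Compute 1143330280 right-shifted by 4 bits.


0b1000100001001011101010111101000 >> 4 = 0b100010000100101110101011110 = 71458142

71458142


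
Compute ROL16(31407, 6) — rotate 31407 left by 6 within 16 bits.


Rotate 0b111101010101111 left by 6 (16-bit) = 0b1010101111011110 = 43998

43998


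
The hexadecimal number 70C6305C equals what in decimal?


70C6305C hex = 1892036700 decimal

1892036700


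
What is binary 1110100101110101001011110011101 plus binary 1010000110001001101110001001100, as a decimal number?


1110100101110101001011110011101 + 1010000110001001101110001001100 = 11000101011111110111001111101001 = 3313464297

3313464297


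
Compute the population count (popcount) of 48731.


0b1011111001011011 has 11 set bits

11


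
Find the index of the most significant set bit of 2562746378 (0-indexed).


0b10011000110000000110100000001010. Highest set bit at position 31

31


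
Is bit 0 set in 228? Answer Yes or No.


0b11100100, bit 0 = 0. No

No


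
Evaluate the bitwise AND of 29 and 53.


0b11101 & 0b110101 = 0b10101 = 21

21


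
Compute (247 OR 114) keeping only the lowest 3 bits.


Step 1: 247 | 114 = 247
Step 2: 247 & 7 = 7

7


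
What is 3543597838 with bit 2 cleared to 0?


3543597838 & ~(1 << 2) = 3543597834

3543597834


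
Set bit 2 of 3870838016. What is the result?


3870838016 | (1 << 2) = 3870838016 | 4 = 3870838020

3870838020


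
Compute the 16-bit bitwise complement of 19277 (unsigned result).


~0b100101101001101 = 0b1011010010110010 = 46258 (16-bit unsigned)

46258


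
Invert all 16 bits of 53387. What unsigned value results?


53387 ^ 65535 = 12148

12148


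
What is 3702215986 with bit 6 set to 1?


3702215986 | (1 << 6) = 3702215986 | 64 = 3702216050

3702216050


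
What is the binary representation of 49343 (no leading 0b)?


49343 = 1100000010111111 in binary

1100000010111111


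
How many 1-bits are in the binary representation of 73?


0b1001001 has 3 set bits

3


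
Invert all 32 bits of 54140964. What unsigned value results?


54140964 ^ 4294967295 = 4240826331

4240826331


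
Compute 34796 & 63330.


0b1000011111101100 & 0b1111011101100010 = 0b1000011101100000 = 34656

34656


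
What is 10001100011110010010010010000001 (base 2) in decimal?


10001100011110010010010010000001 in decimal = 2356749441

2356749441


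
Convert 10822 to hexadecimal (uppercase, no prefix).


10822 = 2A46 hex

2A46


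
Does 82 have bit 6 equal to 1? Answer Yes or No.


0b1010010, bit 6 = 1. Yes

Yes


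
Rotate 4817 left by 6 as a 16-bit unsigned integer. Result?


Rotate 0b1001011010001 left by 6 (16-bit) = 0b1011010001000100 = 46148

46148


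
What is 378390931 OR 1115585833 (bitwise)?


0b10110100011011100100110010011 | 0b1000010011111100111110100101001 = 0b1010110111111111111110110111011 = 1459617211

1459617211


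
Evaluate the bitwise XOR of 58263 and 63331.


0b1110001110010111 ^ 0b1111011101100011 = 0b1010011110100 = 5364

5364


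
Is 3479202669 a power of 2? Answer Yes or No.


0b11001111011000000110101101101101. Multiple bits set => No

No


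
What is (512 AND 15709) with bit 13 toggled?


Step 1: 512 & 15709 = 0
Step 2: 0 ^ (1 << 13) = 0 ^ 8192 = 8192

8192


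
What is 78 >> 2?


0b1001110 >> 2 = 0b10011 = 19

19


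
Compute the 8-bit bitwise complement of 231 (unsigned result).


~0b11100111 = 0b11000 = 24 (8-bit unsigned)

24


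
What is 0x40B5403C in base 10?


40B5403C hex = 1085620284 decimal

1085620284


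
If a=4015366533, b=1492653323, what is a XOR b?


4015366533 ^ 1492653323 = 3081614478

3081614478


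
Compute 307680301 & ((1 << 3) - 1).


307680301 & 7 = 5

5


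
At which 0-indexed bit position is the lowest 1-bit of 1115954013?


0b1000010100001000001101101011101. Lowest set bit at position 0

0


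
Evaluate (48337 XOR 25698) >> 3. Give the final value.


Step 1: 48337 ^ 25698 = 55475
Step 2: 55475 >> 3 = 6934

6934


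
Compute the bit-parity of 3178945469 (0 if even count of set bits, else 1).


0b10111101011110101101101110111101 has 23 ones => parity 1

1


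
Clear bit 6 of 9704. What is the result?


9704 & ~(1 << 6) = 9640

9640


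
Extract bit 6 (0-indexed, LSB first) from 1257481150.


0b1001010111100111010001110111110, position 6 = 0

0


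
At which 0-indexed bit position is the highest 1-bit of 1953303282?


0b1110100011011010000101011110010. Highest set bit at position 30

30


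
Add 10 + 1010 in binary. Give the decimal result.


10 + 1010 = 1100 = 12

12


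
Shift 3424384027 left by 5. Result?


0b11001100000110111111010000011011 << 5 = 0b1100110000011011111101000001101100000 = 109580288864

109580288864


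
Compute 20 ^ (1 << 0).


20 ^ (1 << 0) = 20 ^ 1 = 21

21


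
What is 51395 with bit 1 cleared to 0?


51395 & ~(1 << 1) = 51393

51393


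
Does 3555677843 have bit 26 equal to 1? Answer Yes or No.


0b11010011111011110101011010010011, bit 26 = 0. No

No


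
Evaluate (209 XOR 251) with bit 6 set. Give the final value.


Step 1: 209 ^ 251 = 42
Step 2: 42 | (1 << 6) = 42 | 64 = 106

106


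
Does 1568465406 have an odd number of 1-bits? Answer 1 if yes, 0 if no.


0b1011101011111001110000111111110 has 21 ones => parity 1

1


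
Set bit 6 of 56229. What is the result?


56229 | (1 << 6) = 56229 | 64 = 56293

56293


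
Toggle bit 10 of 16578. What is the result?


16578 ^ (1 << 10) = 16578 ^ 1024 = 17602

17602


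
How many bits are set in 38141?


0b1001010011111101 has 10 set bits

10


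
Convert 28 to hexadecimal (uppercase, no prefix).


28 = 1C hex

1C


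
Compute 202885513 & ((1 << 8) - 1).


202885513 & 255 = 137

137


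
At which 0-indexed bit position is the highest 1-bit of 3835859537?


0b11100100101000101001001001010001. Highest set bit at position 31

31


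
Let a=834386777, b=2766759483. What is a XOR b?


834386777 ^ 2766759483 = 2505235810

2505235810


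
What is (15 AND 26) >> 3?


Step 1: 15 & 26 = 10
Step 2: 10 >> 3 = 1

1


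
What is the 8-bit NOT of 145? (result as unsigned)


~0b10010001 = 0b1101110 = 110 (8-bit unsigned)

110


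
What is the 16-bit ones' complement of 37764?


37764 ^ 65535 = 27771

27771


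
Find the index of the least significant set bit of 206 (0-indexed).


0b11001110. Lowest set bit at position 1

1


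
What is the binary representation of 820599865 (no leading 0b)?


820599865 = 110000111010010101110000111001 in binary

110000111010010101110000111001


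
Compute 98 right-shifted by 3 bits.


0b1100010 >> 3 = 0b1100 = 12

12


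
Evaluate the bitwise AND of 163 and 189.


0b10100011 & 0b10111101 = 0b10100001 = 161

161


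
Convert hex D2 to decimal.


D2 hex = 210 decimal

210


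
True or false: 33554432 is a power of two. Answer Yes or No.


0b10000000000000000000000000. Only one bit set => Yes

Yes


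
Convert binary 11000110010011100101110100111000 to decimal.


11000110010011100101110100111000 in decimal = 3327024440

3327024440


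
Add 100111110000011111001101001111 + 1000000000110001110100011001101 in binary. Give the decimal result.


100111110000011111001101001111 + 1000000000110001110100011001101 = 1100111110110101101110000011100 = 1742396444

1742396444


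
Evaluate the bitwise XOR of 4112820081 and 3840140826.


0b11110101001001001010011101110001 ^ 0b11100100111000111110011000011010 = 0b10001110001110100000101101011 = 298271083

298271083


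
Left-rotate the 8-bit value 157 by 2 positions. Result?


Rotate 0b10011101 left by 2 (8-bit) = 0b1110110 = 118

118


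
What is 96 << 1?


0b1100000 << 1 = 0b11000000 = 192

192


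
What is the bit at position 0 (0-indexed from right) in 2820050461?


0b10101000000101101000111000011101, position 0 = 1

1


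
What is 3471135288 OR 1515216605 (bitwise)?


0b11001110111001010101001000111000 | 0b1011010010100000101111011011101 = 0b11011110111101010101111011111101 = 3740622589

3740622589


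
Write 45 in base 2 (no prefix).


45 = 101101 in binary

101101


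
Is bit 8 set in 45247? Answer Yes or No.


0b1011000010111111, bit 8 = 0. No

No


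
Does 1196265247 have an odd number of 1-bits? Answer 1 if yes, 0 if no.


0b1000111010011011000111100011111 has 18 ones => parity 0

0


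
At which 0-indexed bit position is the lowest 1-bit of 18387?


0b100011111010011. Lowest set bit at position 0

0


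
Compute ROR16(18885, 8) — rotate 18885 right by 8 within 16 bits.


Rotate 0b100100111000101 right by 8 (16-bit) = 0b1100010101001001 = 50505

50505


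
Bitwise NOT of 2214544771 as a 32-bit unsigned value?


~0b10000011111111110100010110000011 = 0b1111100000000001011101001111100 = 2080422524 (32-bit unsigned)

2080422524


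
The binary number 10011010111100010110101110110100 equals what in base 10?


10011010111100010110101110110100 in decimal = 2599513012

2599513012


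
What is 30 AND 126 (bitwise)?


0b11110 & 0b1111110 = 0b11110 = 30

30


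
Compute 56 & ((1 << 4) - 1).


56 & 15 = 8

8


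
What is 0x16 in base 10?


16 hex = 22 decimal

22


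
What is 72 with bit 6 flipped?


72 ^ (1 << 6) = 72 ^ 64 = 8

8


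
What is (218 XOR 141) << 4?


Step 1: 218 ^ 141 = 87
Step 2: 87 << 4 = 1392

1392


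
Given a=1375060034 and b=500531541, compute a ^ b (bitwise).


1375060034 ^ 500531541 = 1277182231

1277182231


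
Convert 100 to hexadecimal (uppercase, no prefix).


100 = 64 hex

64


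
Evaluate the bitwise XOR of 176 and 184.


0b10110000 ^ 0b10111000 = 0b1000 = 8

8


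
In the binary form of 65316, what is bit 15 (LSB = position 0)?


0b1111111100100100, position 15 = 1

1


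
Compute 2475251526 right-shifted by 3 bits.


0b10010011100010010101011101000110 >> 3 = 0b10010011100010010101011101000 = 309406440

309406440


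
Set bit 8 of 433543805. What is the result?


433543805 | (1 << 8) = 433543805 | 256 = 433544061

433544061


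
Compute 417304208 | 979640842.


0b11000110111111000111010010000 | 0b111010011001000010001000001010 = 0b111010111111111010111010011010 = 989834906

989834906


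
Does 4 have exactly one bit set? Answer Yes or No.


0b100. Only one bit set => Yes

Yes


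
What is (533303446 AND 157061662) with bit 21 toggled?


Step 1: 533303446 & 157061662 = 155750422
Step 2: 155750422 ^ (1 << 21) = 155750422 ^ 2097152 = 157847574

157847574


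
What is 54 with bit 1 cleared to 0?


54 & ~(1 << 1) = 52

52


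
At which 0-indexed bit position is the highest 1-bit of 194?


0b11000010. Highest set bit at position 7

7


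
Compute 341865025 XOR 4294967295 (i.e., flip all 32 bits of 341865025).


341865025 ^ 4294967295 = 3953102270

3953102270


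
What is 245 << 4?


0b11110101 << 4 = 0b111101010000 = 3920

3920


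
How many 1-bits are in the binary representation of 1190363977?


0b1000110111100111000001101001001 has 15 set bits

15


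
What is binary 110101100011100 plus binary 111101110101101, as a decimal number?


110101100011100 + 111101110101101 = 1110011011001001 = 59081

59081


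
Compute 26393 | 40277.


0b110011100011001 | 0b1001110101010101 = 0b1111111101011101 = 65373

65373


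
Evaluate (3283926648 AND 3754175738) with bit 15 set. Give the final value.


Step 1: 3283926648 & 3754175738 = 3280219256
Step 2: 3280219256 | (1 << 15) = 3280219256 | 32768 = 3280252024

3280252024


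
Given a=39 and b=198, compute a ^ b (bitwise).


39 ^ 198 = 225

225


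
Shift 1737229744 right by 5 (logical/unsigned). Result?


0b1100111100011000000010110110000 >> 5 = 0b11001111000110000000101101 = 54288429

54288429


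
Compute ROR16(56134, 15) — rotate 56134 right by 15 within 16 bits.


Rotate 0b1101101101000110 right by 15 (16-bit) = 0b1011011010001101 = 46733

46733


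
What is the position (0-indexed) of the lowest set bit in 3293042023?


0b11000100010001111101010101100111. Lowest set bit at position 0

0


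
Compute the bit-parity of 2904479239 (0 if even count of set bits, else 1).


0b10101101000111101101011000000111 has 17 ones => parity 1

1


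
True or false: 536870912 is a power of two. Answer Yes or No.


0b100000000000000000000000000000. Only one bit set => Yes

Yes


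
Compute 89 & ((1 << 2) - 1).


89 & 3 = 1

1


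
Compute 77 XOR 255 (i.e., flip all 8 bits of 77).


77 ^ 255 = 178

178


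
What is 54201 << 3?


0b1101001110111001 << 3 = 0b1101001110111001000 = 433608

433608


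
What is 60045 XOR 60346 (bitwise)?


0b1110101010001101 ^ 0b1110101110111010 = 0b100110111 = 311

311


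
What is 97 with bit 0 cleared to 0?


97 & ~(1 << 0) = 96

96


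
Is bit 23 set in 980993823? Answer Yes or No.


0b111010011110001100011100011111, bit 23 = 0. No

No


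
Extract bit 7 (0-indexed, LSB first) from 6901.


0b1101011110101, position 7 = 1

1


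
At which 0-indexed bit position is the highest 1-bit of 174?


0b10101110. Highest set bit at position 7

7


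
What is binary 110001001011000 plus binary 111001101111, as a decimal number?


110001001011000 + 111001101111 = 111000011000111 = 28871

28871


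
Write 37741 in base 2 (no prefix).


37741 = 1001001101101101 in binary

1001001101101101


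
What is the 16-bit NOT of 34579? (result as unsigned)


~0b1000011100010011 = 0b111100011101100 = 30956 (16-bit unsigned)

30956


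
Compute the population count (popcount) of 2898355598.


0b10101100110000010110010110001110 has 15 set bits

15


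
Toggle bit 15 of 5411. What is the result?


5411 ^ (1 << 15) = 5411 ^ 32768 = 38179

38179


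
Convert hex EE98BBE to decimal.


EE98BBE hex = 250186686 decimal

250186686


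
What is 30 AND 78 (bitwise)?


0b11110 & 0b1001110 = 0b1110 = 14

14


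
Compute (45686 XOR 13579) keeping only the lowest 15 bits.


Step 1: 45686 ^ 13579 = 34685
Step 2: 34685 & 32767 = 1917

1917


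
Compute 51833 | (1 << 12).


51833 | (1 << 12) = 51833 | 4096 = 55929

55929


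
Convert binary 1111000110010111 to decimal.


1111000110010111 in decimal = 61847

61847


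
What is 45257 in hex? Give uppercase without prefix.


45257 = B0C9 hex

B0C9


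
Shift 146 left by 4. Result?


0b10010010 << 4 = 0b100100100000 = 2336

2336


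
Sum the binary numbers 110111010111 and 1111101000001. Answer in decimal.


110111010111 + 1111101000001 = 10110100011000 = 11544

11544


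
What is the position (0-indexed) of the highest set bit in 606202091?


0b100100001000011110100011101011. Highest set bit at position 29

29


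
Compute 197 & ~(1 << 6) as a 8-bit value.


197 & ~(1 << 6) = 133

133


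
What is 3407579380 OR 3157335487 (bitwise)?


0b11001011000110111000100011110100 | 0b10111100001100010001110110111111 = 0b11111111001110111001110111111111 = 4282097151

4282097151


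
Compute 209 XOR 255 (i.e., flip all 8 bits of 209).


209 ^ 255 = 46

46


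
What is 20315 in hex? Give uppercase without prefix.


20315 = 4F5B hex

4F5B


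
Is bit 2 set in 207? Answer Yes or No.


0b11001111, bit 2 = 1. Yes

Yes


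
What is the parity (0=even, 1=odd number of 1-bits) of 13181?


0b11001101111101 has 10 ones => parity 0

0


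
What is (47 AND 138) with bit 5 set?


Step 1: 47 & 138 = 10
Step 2: 10 | (1 << 5) = 10 | 32 = 42

42


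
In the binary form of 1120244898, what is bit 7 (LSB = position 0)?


0b1000010110001011001010010100010, position 7 = 1

1


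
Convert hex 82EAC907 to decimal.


82EAC907 hex = 2196424967 decimal

2196424967


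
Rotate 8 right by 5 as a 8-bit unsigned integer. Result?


Rotate 0b1000 right by 5 (8-bit) = 0b1000000 = 64

64


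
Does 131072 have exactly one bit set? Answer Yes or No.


0b100000000000000000. Only one bit set => Yes

Yes


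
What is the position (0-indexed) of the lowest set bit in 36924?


0b1001000000111100. Lowest set bit at position 2

2


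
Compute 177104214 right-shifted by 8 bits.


0b1010100011100110010101010110 >> 8 = 0b10101000111001100101 = 691813

691813


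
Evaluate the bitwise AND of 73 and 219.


0b1001001 & 0b11011011 = 0b1001001 = 73

73


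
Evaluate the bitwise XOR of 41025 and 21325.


0b1010000001000001 ^ 0b101001101001101 = 0b1111001100001100 = 62220

62220


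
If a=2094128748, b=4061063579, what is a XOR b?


2094128748 ^ 4061063579 = 2396993527

2396993527


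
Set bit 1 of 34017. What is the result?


34017 | (1 << 1) = 34017 | 2 = 34019

34019


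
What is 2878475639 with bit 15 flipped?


2878475639 ^ (1 << 15) = 2878475639 ^ 32768 = 2878508407

2878508407


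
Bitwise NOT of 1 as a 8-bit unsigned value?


~0b1 = 0b11111110 = 254 (8-bit unsigned)

254


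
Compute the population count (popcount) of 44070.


0b1010110000100110 has 7 set bits

7


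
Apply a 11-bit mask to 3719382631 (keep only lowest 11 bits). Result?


3719382631 & 2047 = 1639

1639


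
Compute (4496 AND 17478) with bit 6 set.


Step 1: 4496 & 17478 = 0
Step 2: 0 | (1 << 6) = 0 | 64 = 64

64


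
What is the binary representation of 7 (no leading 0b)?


7 = 111 in binary

111


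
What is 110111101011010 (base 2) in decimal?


110111101011010 in decimal = 28506

28506


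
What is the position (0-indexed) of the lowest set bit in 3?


0b11. Lowest set bit at position 0

0


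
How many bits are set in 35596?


0b1000101100001100 has 6 set bits

6


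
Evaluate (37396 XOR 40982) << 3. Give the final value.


Step 1: 37396 ^ 40982 = 12802
Step 2: 12802 << 3 = 102416

102416


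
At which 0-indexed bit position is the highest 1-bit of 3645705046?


0b11011001010011010000101101010110. Highest set bit at position 31

31


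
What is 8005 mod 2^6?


8005 & 63 = 5

5


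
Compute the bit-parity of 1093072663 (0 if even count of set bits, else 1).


0b1000001001001101111011100010111 has 16 ones => parity 0

0


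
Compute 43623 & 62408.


0b1010101001100111 & 0b1111001111001000 = 0b1010001001000000 = 41536

41536


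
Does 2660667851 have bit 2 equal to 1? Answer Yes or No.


0b10011110100101101001000111001011, bit 2 = 0. No

No


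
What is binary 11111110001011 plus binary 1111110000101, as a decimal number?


11111110001011 + 1111110000101 = 101111100010000 = 24336

24336


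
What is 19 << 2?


0b10011 << 2 = 0b1001100 = 76

76


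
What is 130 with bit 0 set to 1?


130 | (1 << 0) = 130 | 1 = 131

131


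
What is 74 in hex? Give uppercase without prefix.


74 = 4A hex

4A


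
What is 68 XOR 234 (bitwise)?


0b1000100 ^ 0b11101010 = 0b10101110 = 174

174


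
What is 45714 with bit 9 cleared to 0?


45714 & ~(1 << 9) = 45202

45202


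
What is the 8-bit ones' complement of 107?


107 ^ 255 = 148

148


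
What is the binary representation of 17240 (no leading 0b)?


17240 = 100001101011000 in binary

100001101011000


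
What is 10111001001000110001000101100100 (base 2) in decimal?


10111001001000110001000101100100 in decimal = 3106083172

3106083172


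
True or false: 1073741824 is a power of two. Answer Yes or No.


0b1000000000000000000000000000000. Only one bit set => Yes

Yes


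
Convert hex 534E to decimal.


534E hex = 21326 decimal

21326


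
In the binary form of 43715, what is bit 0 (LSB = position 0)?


0b1010101011000011, position 0 = 1

1


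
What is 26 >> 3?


0b11010 >> 3 = 0b11 = 3

3


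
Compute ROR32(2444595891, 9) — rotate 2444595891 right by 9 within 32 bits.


Rotate 0b10010001101101011001001010110011 right by 9 (32-bit) = 0b1011001110010001101101011001001 = 1506335433

1506335433


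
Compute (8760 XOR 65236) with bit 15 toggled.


Step 1: 8760 ^ 65236 = 56556
Step 2: 56556 ^ (1 << 15) = 56556 ^ 32768 = 23788

23788


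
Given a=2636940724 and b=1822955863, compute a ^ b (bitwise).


2636940724 ^ 1822955863 = 4051999971

4051999971


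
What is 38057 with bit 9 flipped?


38057 ^ (1 << 9) = 38057 ^ 512 = 38569

38569


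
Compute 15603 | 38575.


0b11110011110011 | 0b1001011010101111 = 0b1011111011111111 = 48895

48895


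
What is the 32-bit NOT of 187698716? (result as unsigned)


~0b1011001100000000111000011100 = 0b11110100110011111111000111100011 = 4107268579 (32-bit unsigned)

4107268579


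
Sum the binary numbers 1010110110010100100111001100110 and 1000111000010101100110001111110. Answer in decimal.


1010110110010100100111001100110 + 1000111000010101100110001111110 = 10011101110101010001101011100100 = 2647988964

2647988964


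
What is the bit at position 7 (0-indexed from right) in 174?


0b10101110, position 7 = 1

1


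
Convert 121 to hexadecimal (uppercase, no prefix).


121 = 79 hex

79


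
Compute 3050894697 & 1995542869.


0b10110101110110001111010101101001 & 0b1110110111100011001000101010101 = 0b110100110100001001000101000001 = 886083905

886083905


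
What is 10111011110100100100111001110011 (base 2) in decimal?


10111011110100100100111001110011 in decimal = 3151122035

3151122035


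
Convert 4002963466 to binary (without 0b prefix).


4002963466 = 11101110100110000110000000001010 in binary

11101110100110000110000000001010


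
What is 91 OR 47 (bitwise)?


0b1011011 | 0b101111 = 0b1111111 = 127

127


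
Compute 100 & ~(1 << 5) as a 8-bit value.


100 & ~(1 << 5) = 68

68


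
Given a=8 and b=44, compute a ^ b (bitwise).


8 ^ 44 = 36

36


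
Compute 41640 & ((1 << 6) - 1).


41640 & 63 = 40

40


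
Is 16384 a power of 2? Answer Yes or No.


0b100000000000000. Only one bit set => Yes

Yes


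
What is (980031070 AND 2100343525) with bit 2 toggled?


Step 1: 980031070 & 2100343525 = 941625924
Step 2: 941625924 ^ (1 << 2) = 941625924 ^ 4 = 941625920

941625920


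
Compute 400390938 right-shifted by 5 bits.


0b10111110111010111101100011010 >> 5 = 0b101111101110101111011000 = 12512216

12512216


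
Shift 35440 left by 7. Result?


0b1000101001110000 << 7 = 0b10001010011100000000000 = 4536320

4536320


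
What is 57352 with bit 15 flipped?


57352 ^ (1 << 15) = 57352 ^ 32768 = 24584

24584


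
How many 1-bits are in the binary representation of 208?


0b11010000 has 3 set bits

3


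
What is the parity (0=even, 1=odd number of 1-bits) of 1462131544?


0b1010111001001100101101101011000 has 16 ones => parity 0

0


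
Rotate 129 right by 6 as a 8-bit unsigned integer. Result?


Rotate 0b10000001 right by 6 (8-bit) = 0b110 = 6

6


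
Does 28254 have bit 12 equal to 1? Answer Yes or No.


0b110111001011110, bit 12 = 0. No

No


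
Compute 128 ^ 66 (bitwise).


0b10000000 ^ 0b1000010 = 0b11000010 = 194

194


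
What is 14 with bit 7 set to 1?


14 | (1 << 7) = 14 | 128 = 142

142


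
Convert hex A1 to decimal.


A1 hex = 161 decimal

161


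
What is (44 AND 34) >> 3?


Step 1: 44 & 34 = 32
Step 2: 32 >> 3 = 4

4


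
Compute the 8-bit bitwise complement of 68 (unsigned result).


~0b1000100 = 0b10111011 = 187 (8-bit unsigned)

187


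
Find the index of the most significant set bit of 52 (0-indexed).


0b110100. Highest set bit at position 5

5


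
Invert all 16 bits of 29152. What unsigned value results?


29152 ^ 65535 = 36383

36383


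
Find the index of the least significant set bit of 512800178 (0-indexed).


0b11110100100001011010110110010. Lowest set bit at position 1

1


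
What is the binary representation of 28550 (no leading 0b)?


28550 = 110111110000110 in binary

110111110000110


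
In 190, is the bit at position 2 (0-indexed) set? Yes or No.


0b10111110, bit 2 = 1. Yes

Yes


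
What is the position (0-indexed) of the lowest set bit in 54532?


0b1101010100000100. Lowest set bit at position 2

2


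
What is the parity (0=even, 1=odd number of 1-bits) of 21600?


0b101010001100000 has 5 ones => parity 1

1


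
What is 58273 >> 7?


0b1110001110100001 >> 7 = 0b111000111 = 455

455


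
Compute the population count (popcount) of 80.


0b1010000 has 2 set bits

2


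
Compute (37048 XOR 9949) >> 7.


Step 1: 37048 ^ 9949 = 46693
Step 2: 46693 >> 7 = 364

364


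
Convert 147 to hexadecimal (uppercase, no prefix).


147 = 93 hex

93


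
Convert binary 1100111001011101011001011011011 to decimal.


1100111001011101011001011011011 in decimal = 1731113691

1731113691


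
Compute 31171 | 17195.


0b111100111000011 | 0b100001100101011 = 0b111101111101011 = 31723

31723


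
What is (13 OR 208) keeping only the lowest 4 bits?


Step 1: 13 | 208 = 221
Step 2: 221 & 15 = 13

13


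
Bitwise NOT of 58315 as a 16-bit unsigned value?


~0b1110001111001011 = 0b1110000110100 = 7220 (16-bit unsigned)

7220


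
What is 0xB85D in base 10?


B85D hex = 47197 decimal

47197


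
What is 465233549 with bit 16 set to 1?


465233549 | (1 << 16) = 465233549 | 65536 = 465299085

465299085


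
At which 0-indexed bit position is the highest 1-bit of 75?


0b1001011. Highest set bit at position 6

6


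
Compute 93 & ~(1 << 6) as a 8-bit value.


93 & ~(1 << 6) = 29

29


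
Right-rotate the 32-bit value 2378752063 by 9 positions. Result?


Rotate 0b10001101110010001110000000111111 right by 9 (32-bit) = 0b11111110001101110010001110000 = 533128304

533128304


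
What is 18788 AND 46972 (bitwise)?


0b100100101100100 & 0b1011011101111100 = 0b101100100 = 356

356


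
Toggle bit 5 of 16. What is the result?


16 ^ (1 << 5) = 16 ^ 32 = 48

48


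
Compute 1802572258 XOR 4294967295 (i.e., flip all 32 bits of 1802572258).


1802572258 ^ 4294967295 = 2492395037

2492395037


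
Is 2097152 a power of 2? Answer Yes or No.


0b1000000000000000000000. Only one bit set => Yes

Yes


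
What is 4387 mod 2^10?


4387 & 1023 = 291

291


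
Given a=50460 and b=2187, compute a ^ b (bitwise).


50460 ^ 2187 = 52631

52631


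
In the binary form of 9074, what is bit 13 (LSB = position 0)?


0b10001101110010, position 13 = 1

1


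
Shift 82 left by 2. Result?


0b1010010 << 2 = 0b101001000 = 328

328


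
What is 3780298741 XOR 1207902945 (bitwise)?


0b11100001010100101100011111110101 ^ 0b1000111111111110010001011100001 = 0b10100110101011011110010100010100 = 2796414228

2796414228


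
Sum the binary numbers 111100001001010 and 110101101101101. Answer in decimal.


111100001001010 + 110101101101101 = 1110001110110111 = 58295

58295


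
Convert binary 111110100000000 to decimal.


111110100000000 in decimal = 32000

32000


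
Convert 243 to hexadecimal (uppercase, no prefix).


243 = F3 hex

F3


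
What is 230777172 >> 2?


0b1101110000010110000101010100 >> 2 = 0b11011100000101100001010101 = 57694293

57694293


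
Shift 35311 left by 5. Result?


0b1000100111101111 << 5 = 0b100010011110111100000 = 1129952

1129952


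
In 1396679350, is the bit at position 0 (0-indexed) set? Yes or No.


0b1010011001111111010001010110110, bit 0 = 0. No

No


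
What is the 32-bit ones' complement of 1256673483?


1256673483 ^ 4294967295 = 3038293812

3038293812


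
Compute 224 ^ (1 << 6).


224 ^ (1 << 6) = 224 ^ 64 = 160

160


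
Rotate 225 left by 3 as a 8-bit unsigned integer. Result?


Rotate 0b11100001 left by 3 (8-bit) = 0b1111 = 15

15


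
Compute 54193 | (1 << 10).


54193 | (1 << 10) = 54193 | 1024 = 55217

55217


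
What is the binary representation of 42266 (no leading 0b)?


42266 = 1010010100011010 in binary

1010010100011010


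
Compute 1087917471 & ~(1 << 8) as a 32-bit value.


1087917471 & ~(1 << 8) = 1087917215

1087917215


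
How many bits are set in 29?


0b11101 has 4 set bits

4


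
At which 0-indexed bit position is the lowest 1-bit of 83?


0b1010011. Lowest set bit at position 0

0


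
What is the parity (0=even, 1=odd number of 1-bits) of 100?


0b1100100 has 3 ones => parity 1

1


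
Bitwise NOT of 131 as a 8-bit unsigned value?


~0b10000011 = 0b1111100 = 124 (8-bit unsigned)

124


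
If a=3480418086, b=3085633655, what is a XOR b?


3480418086 ^ 3085633655 = 2023358289

2023358289


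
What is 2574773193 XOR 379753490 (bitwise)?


0b10011001011101111110101111001001 ^ 0b10110101000101001010000010010 = 0b10001111110101010111111111011011 = 2413133787

2413133787


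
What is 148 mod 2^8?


148 & 255 = 148

148


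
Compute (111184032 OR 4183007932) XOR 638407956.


Step 1: 111184032 | 4183007932 = 4294159036
Step 2: 4294159036 ^ 638407956 = 3657367464

3657367464


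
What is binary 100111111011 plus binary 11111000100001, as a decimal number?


100111111011 + 11111000100001 = 100100000011100 = 18460

18460


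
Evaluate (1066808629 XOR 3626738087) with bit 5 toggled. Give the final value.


Step 1: 1066808629 ^ 3626738087 = 3887961234
Step 2: 3887961234 ^ (1 << 5) = 3887961234 ^ 32 = 3887961266

3887961266


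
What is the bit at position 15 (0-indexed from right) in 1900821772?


0b1110001010011000011110100001100, position 15 = 0

0


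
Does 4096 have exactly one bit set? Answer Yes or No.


0b1000000000000. Only one bit set => Yes

Yes


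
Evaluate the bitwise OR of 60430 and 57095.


0b1110110000001110 | 0b1101111100000111 = 0b1111111100001111 = 65295

65295


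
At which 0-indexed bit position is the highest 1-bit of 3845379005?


0b11100101001100111101001110111101. Highest set bit at position 31

31


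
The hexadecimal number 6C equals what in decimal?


6C hex = 108 decimal

108


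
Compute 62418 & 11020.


0b1111001111010010 & 0b10101100001100 = 0b10001100000000 = 8960

8960


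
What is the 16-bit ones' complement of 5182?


5182 ^ 65535 = 60353

60353


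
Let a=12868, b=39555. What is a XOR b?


12868 ^ 39555 = 43207

43207


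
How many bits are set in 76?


0b1001100 has 3 set bits

3


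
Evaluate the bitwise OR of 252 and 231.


0b11111100 | 0b11100111 = 0b11111111 = 255

255


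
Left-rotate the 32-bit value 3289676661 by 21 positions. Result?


Rotate 0b11000100000101000111101101110101 left by 21 (32-bit) = 0b1101110101110001000001010001111 = 1857585807

1857585807


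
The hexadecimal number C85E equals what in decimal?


C85E hex = 51294 decimal

51294


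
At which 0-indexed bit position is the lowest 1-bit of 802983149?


0b101111110111001000110011101101. Lowest set bit at position 0

0


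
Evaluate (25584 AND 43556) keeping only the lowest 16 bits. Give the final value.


Step 1: 25584 & 43556 = 8736
Step 2: 8736 & 65535 = 8736

8736


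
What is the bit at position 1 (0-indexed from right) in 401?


0b110010001, position 1 = 0

0


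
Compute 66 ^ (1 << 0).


66 ^ (1 << 0) = 66 ^ 1 = 67

67


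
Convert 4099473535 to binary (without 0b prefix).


4099473535 = 11110100010110010000000001111111 in binary

11110100010110010000000001111111


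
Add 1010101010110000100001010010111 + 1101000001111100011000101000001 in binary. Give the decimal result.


1010101010110000100001010010111 + 1101000001111100011000101000001 = 10111101100101100111001111011000 = 3180753880

3180753880


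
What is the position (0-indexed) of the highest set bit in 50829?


0b1100011010001101. Highest set bit at position 15

15


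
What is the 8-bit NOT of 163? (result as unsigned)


~0b10100011 = 0b1011100 = 92 (8-bit unsigned)

92


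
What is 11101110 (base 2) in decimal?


11101110 in decimal = 238

238


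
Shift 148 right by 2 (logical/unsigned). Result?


0b10010100 >> 2 = 0b100101 = 37

37


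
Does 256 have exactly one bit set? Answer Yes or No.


0b100000000. Only one bit set => Yes

Yes


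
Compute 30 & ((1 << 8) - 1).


30 & 255 = 30

30


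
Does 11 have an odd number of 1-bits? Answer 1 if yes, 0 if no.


0b1011 has 3 ones => parity 1

1


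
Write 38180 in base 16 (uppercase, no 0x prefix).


38180 = 9524 hex

9524


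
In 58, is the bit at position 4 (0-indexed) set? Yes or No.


0b111010, bit 4 = 1. Yes

Yes


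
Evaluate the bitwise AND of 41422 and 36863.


0b1010000111001110 & 0b1000111111111111 = 0b1000000111001110 = 33230

33230


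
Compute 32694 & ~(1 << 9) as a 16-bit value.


32694 & ~(1 << 9) = 32182

32182


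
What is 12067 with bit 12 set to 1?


12067 | (1 << 12) = 12067 | 4096 = 16163

16163


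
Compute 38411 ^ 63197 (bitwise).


0b1001011000001011 ^ 0b1111011011011101 = 0b110000011010110 = 24790

24790


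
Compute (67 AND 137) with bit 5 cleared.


Step 1: 67 & 137 = 1
Step 2: 1 & ~(1 << 5) = 1

1


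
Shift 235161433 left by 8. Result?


0b1110000001000100011101011001 << 8 = 0b111000000100010001110101100100000000 = 60201326848

60201326848


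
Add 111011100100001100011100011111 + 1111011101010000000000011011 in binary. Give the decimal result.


111011100100001100011100011111 + 1111011101010000000000011011 = 1001011000001011100011100111010 = 1258669882

1258669882


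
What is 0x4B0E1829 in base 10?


4B0E1829 hex = 1259214889 decimal

1259214889


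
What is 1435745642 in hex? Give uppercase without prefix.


1435745642 = 5593BD6A hex

5593BD6A


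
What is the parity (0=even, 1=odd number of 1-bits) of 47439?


0b1011100101001111 has 10 ones => parity 0

0


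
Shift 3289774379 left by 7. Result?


0b11000100000101011111100100101011 << 7 = 0b110001000001010111111001001010110000000 = 421091120512

421091120512


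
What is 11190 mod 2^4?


11190 & 15 = 6

6
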